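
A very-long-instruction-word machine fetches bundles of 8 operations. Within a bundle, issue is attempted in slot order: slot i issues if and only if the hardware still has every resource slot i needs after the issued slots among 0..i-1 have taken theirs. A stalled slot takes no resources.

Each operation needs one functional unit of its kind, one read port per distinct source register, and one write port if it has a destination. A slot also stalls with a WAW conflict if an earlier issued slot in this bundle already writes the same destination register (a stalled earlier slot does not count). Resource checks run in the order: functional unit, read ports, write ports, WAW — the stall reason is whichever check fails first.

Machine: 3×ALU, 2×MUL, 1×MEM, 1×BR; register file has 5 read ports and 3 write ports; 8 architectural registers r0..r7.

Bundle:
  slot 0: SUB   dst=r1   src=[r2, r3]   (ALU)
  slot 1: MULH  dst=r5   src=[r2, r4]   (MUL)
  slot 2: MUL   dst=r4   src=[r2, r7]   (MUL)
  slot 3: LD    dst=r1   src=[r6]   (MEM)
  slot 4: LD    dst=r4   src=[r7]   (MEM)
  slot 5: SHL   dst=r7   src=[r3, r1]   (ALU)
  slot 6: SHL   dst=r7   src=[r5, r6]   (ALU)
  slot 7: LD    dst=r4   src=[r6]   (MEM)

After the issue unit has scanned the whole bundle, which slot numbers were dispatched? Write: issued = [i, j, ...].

issued = [0, 1, 4]

[0] ALU needs rd=2 wr=1: ok; after: ALU=2 MUL=2 MEM=1 BR=1, R=3, W=2
[1] MUL needs rd=2 wr=1: ok; after: ALU=2 MUL=1 MEM=1 BR=1, R=1, W=1
[2] MUL needs rd=2 wr=1: RD_PORT; after: ALU=2 MUL=1 MEM=1 BR=1, R=1, W=1
[3] MEM needs rd=1 wr=1: WAW; after: ALU=2 MUL=1 MEM=1 BR=1, R=1, W=1
[4] MEM needs rd=1 wr=1: ok; after: ALU=2 MUL=1 MEM=0 BR=1, R=0, W=0
[5] ALU needs rd=2 wr=1: RD_PORT; after: ALU=2 MUL=1 MEM=0 BR=1, R=0, W=0
[6] ALU needs rd=2 wr=1: RD_PORT; after: ALU=2 MUL=1 MEM=0 BR=1, R=0, W=0
[7] MEM needs rd=1 wr=1: FU; after: ALU=2 MUL=1 MEM=0 BR=1, R=0, W=0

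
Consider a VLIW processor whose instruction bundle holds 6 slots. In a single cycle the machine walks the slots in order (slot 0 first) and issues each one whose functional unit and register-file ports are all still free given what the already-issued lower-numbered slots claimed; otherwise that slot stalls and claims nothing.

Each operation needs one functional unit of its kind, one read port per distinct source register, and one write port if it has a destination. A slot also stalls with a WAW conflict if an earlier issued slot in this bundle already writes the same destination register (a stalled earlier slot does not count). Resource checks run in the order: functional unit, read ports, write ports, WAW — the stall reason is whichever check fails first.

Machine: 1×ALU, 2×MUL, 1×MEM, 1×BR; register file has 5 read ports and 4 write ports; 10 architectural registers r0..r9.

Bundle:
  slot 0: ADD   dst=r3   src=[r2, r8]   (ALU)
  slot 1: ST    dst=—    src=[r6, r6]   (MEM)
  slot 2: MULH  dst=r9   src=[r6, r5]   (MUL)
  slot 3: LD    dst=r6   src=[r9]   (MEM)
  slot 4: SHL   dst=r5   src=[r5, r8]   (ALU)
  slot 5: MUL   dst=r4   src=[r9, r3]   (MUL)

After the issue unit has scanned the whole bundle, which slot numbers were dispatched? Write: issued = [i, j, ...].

#0 ALU src=r2,r8 dispatched  <A:0 Mu:2 Ld:1 B:1 rd:3 wr:3>
#1 MEM src=r6,r6 dispatched  <A:0 Mu:2 Ld:0 B:1 rd:2 wr:3>
#2 MUL src=r6,r5 dispatched  <A:0 Mu:1 Ld:0 B:1 rd:0 wr:2>
#3 MEM src=r9 held:FU  <A:0 Mu:1 Ld:0 B:1 rd:0 wr:2>
#4 ALU src=r5,r8 held:FU  <A:0 Mu:1 Ld:0 B:1 rd:0 wr:2>
#5 MUL src=r9,r3 held:RD_PORT  <A:0 Mu:1 Ld:0 B:1 rd:0 wr:2>

issued = [0, 1, 2]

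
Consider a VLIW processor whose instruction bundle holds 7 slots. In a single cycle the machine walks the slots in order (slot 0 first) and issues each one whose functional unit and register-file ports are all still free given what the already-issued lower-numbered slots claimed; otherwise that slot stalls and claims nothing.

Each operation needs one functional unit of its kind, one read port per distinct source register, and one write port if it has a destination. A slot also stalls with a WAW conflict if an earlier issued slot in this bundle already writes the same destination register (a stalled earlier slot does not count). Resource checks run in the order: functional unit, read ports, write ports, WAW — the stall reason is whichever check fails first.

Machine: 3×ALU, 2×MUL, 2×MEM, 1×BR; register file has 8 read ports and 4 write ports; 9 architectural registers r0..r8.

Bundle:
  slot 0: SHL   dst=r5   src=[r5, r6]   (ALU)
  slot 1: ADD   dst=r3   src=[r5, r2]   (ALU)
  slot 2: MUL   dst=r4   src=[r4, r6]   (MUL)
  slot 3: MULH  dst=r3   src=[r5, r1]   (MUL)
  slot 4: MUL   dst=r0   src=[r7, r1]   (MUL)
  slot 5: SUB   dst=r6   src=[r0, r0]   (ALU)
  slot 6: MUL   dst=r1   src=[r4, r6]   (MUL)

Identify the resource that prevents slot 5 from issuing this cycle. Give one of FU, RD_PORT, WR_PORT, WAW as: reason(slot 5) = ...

reason(slot 5) = RD_PORT

slot 0 (ALU): ISSUE — free A2,Mu2,Ld2,B1 rp6 wp3
slot 1 (ALU): ISSUE — free A1,Mu2,Ld2,B1 rp4 wp2
slot 2 (MUL): ISSUE — free A1,Mu1,Ld2,B1 rp2 wp1
slot 3 (MUL): stall WAW — free A1,Mu1,Ld2,B1 rp2 wp1
slot 4 (MUL): ISSUE — free A1,Mu0,Ld2,B1 rp0 wp0
slot 5 (ALU): stall RD_PORT — free A1,Mu0,Ld2,B1 rp0 wp0
slot 6 (MUL): stall FU — free A1,Mu0,Ld2,B1 rp0 wp0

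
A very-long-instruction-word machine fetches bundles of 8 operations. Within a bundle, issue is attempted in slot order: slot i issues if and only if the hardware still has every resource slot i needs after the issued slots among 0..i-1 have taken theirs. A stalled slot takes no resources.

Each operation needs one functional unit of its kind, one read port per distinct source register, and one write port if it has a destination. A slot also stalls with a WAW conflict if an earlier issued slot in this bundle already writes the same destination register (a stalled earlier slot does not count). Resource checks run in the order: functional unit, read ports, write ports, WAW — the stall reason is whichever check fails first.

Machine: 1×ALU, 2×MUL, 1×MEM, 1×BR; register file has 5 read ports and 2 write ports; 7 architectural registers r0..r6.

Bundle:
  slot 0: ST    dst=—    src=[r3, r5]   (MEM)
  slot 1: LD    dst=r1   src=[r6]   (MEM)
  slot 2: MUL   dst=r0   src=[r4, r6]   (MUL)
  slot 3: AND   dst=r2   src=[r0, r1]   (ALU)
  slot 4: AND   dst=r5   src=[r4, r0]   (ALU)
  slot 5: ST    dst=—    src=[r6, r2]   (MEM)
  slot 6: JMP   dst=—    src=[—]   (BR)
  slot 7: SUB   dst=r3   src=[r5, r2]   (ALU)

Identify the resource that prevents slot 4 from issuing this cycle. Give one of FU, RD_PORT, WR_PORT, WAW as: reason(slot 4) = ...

  0. MEM ⇒ go  {1A/2Mu/0Ld/1B | 3r 2w}
  1. MEM→r1 ⇒ no(FU)  {1A/2Mu/0Ld/1B | 3r 2w}
  2. MUL→r0 ⇒ go  {1A/1Mu/0Ld/1B | 1r 1w}
  3. ALU→r2 ⇒ no(RD_PORT)  {1A/1Mu/0Ld/1B | 1r 1w}
  4. ALU→r5 ⇒ no(RD_PORT)  {1A/1Mu/0Ld/1B | 1r 1w}
  5. MEM ⇒ no(FU)  {1A/1Mu/0Ld/1B | 1r 1w}
  6. BR ⇒ go  {1A/1Mu/0Ld/0B | 1r 1w}
  7. ALU→r3 ⇒ no(RD_PORT)  {1A/1Mu/0Ld/0B | 1r 1w}

reason(slot 4) = RD_PORT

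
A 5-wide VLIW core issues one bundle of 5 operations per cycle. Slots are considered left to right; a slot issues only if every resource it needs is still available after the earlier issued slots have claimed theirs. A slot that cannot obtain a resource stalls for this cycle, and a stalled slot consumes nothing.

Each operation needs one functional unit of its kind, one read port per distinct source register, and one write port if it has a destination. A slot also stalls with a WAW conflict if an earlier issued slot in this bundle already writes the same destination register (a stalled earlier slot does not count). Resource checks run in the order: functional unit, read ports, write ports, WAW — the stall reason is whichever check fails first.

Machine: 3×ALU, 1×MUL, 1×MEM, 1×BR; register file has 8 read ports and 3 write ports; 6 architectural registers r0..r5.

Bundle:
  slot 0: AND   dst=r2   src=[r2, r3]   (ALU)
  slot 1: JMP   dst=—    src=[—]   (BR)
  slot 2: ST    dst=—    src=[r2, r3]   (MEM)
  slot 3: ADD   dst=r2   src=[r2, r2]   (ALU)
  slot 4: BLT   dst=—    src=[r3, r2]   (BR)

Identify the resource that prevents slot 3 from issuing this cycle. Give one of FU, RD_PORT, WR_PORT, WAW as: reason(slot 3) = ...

reason(slot 3) = WAW

[0] ALU needs rd=2 wr=1: ok; after: ALU=2 MUL=1 MEM=1 BR=1, R=6, W=2
[1] BR needs rd=0 wr=0: ok; after: ALU=2 MUL=1 MEM=1 BR=0, R=6, W=2
[2] MEM needs rd=2 wr=0: ok; after: ALU=2 MUL=1 MEM=0 BR=0, R=4, W=2
[3] ALU needs rd=1 wr=1: WAW; after: ALU=2 MUL=1 MEM=0 BR=0, R=4, W=2
[4] BR needs rd=2 wr=0: FU; after: ALU=2 MUL=1 MEM=0 BR=0, R=4, W=2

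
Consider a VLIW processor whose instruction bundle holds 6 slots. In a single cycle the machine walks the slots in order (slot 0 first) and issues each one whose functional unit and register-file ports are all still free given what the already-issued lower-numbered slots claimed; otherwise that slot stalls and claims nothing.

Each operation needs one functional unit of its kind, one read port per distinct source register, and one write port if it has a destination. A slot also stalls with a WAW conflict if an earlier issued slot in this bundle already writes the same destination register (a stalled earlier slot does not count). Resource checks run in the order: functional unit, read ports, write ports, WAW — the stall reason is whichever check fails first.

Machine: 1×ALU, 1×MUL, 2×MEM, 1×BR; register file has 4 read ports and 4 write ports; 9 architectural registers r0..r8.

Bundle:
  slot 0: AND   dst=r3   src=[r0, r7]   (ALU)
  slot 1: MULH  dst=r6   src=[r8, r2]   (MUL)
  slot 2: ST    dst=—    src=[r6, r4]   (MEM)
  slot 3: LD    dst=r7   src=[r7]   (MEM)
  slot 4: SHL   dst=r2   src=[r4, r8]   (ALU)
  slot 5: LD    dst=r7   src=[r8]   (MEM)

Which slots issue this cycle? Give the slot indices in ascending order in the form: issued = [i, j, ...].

slot 0 (ALU): ISSUE — free A0,Mu1,Ld2,B1 rp2 wp3
slot 1 (MUL): ISSUE — free A0,Mu0,Ld2,B1 rp0 wp2
slot 2 (MEM): stall RD_PORT — free A0,Mu0,Ld2,B1 rp0 wp2
slot 3 (MEM): stall RD_PORT — free A0,Mu0,Ld2,B1 rp0 wp2
slot 4 (ALU): stall FU — free A0,Mu0,Ld2,B1 rp0 wp2
slot 5 (MEM): stall RD_PORT — free A0,Mu0,Ld2,B1 rp0 wp2

issued = [0, 1]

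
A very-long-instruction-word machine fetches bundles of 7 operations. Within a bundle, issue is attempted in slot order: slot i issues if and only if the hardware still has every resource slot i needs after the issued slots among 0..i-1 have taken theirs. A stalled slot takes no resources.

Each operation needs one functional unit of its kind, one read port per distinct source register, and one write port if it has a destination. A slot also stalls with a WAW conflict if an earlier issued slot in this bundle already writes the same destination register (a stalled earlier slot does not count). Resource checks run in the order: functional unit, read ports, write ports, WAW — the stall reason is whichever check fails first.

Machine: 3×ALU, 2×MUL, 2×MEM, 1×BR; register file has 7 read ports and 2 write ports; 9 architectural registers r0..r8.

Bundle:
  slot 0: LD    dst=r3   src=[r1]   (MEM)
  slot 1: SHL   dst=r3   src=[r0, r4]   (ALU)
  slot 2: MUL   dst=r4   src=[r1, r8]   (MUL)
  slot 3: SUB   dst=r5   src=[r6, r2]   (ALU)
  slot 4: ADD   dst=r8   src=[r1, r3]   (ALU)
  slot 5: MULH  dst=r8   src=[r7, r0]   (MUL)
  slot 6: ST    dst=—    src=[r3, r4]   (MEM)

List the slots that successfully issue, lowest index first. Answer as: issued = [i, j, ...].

  0. MEM→r3 ⇒ go  {3A/2Mu/1Ld/1B | 6r 1w}
  1. ALU→r3 ⇒ no(WAW)  {3A/2Mu/1Ld/1B | 6r 1w}
  2. MUL→r4 ⇒ go  {3A/1Mu/1Ld/1B | 4r 0w}
  3. ALU→r5 ⇒ no(WR_PORT)  {3A/1Mu/1Ld/1B | 4r 0w}
  4. ALU→r8 ⇒ no(WR_PORT)  {3A/1Mu/1Ld/1B | 4r 0w}
  5. MUL→r8 ⇒ no(WR_PORT)  {3A/1Mu/1Ld/1B | 4r 0w}
  6. MEM ⇒ go  {3A/1Mu/0Ld/1B | 2r 0w}

issued = [0, 2, 6]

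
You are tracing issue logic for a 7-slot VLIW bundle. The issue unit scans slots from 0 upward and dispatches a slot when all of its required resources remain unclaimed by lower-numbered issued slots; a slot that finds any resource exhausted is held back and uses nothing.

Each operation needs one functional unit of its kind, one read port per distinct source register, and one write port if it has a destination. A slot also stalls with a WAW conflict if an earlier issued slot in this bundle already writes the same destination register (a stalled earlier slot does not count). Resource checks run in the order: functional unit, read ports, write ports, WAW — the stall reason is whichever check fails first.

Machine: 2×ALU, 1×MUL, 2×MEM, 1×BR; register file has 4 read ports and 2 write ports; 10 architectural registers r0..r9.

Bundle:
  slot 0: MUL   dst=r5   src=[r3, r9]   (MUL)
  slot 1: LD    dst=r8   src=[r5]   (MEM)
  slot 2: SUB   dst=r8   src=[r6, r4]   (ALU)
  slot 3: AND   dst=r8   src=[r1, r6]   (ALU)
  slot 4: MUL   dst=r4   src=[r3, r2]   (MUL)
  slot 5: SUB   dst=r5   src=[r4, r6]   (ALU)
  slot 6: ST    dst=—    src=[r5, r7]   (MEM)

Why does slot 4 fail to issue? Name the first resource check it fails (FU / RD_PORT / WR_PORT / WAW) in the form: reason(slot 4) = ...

reason(slot 4) = FU

  0. MUL→r5 ⇒ go  {2A/0Mu/2Ld/1B | 2r 1w}
  1. MEM→r8 ⇒ go  {2A/0Mu/1Ld/1B | 1r 0w}
  2. ALU→r8 ⇒ no(RD_PORT)  {2A/0Mu/1Ld/1B | 1r 0w}
  3. ALU→r8 ⇒ no(RD_PORT)  {2A/0Mu/1Ld/1B | 1r 0w}
  4. MUL→r4 ⇒ no(FU)  {2A/0Mu/1Ld/1B | 1r 0w}
  5. ALU→r5 ⇒ no(RD_PORT)  {2A/0Mu/1Ld/1B | 1r 0w}
  6. MEM ⇒ no(RD_PORT)  {2A/0Mu/1Ld/1B | 1r 0w}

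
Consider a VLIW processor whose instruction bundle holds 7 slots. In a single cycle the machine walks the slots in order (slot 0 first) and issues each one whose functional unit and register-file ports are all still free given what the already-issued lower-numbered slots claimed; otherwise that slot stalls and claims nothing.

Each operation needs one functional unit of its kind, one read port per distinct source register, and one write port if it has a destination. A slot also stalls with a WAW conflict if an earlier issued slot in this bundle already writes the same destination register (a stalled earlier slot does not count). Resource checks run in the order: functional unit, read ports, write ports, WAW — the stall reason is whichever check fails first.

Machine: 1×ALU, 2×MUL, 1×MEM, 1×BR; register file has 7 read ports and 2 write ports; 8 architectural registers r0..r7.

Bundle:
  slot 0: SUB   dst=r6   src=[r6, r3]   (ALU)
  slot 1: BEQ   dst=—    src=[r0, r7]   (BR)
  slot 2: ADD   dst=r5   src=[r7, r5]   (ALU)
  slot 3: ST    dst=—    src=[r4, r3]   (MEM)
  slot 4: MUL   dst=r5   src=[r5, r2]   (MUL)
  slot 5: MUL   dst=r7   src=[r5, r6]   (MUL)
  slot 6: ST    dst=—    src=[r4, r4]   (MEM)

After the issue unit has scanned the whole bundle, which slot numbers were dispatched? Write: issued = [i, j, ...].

issued = [0, 1, 3]

slot 0 (ALU): ISSUE — free A0,Mu2,Ld1,B1 rp5 wp1
slot 1 (BR): ISSUE — free A0,Mu2,Ld1,B0 rp3 wp1
slot 2 (ALU): stall FU — free A0,Mu2,Ld1,B0 rp3 wp1
slot 3 (MEM): ISSUE — free A0,Mu2,Ld0,B0 rp1 wp1
slot 4 (MUL): stall RD_PORT — free A0,Mu2,Ld0,B0 rp1 wp1
slot 5 (MUL): stall RD_PORT — free A0,Mu2,Ld0,B0 rp1 wp1
slot 6 (MEM): stall FU — free A0,Mu2,Ld0,B0 rp1 wp1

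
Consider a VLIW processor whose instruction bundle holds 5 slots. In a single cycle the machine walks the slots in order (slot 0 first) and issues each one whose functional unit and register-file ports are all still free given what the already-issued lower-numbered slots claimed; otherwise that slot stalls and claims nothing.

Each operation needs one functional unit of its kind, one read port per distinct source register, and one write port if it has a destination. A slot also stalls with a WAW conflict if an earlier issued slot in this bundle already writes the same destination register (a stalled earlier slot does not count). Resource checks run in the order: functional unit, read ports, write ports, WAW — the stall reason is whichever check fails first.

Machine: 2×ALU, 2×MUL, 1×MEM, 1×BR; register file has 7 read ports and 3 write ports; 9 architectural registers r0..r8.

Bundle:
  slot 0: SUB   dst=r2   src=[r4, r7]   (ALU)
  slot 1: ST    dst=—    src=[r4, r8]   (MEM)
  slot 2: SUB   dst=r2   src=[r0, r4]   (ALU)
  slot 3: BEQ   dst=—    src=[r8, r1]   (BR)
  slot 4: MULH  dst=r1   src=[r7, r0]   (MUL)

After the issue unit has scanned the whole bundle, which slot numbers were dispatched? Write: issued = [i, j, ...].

slot 0 (ALU): ISSUE — free A1,Mu2,Ld1,B1 rp5 wp2
slot 1 (MEM): ISSUE — free A1,Mu2,Ld0,B1 rp3 wp2
slot 2 (ALU): stall WAW — free A1,Mu2,Ld0,B1 rp3 wp2
slot 3 (BR): ISSUE — free A1,Mu2,Ld0,B0 rp1 wp2
slot 4 (MUL): stall RD_PORT — free A1,Mu2,Ld0,B0 rp1 wp2

issued = [0, 1, 3]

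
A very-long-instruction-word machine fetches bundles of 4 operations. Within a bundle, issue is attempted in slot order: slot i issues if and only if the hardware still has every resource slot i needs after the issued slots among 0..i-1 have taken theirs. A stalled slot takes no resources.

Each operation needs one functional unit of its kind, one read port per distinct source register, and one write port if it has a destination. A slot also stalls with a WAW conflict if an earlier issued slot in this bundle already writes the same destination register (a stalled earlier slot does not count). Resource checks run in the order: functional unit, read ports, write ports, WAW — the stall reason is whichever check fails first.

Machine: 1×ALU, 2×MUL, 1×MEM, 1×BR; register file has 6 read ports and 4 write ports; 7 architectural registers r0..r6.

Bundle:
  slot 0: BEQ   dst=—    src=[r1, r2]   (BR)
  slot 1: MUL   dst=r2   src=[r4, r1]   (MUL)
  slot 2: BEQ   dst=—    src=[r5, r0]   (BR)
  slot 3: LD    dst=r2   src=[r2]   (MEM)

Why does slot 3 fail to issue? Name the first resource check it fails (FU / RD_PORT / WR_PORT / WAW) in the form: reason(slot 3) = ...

reason(slot 3) = WAW

[0] BR needs rd=2 wr=0: ok; after: ALU=1 MUL=2 MEM=1 BR=0, R=4, W=4
[1] MUL needs rd=2 wr=1: ok; after: ALU=1 MUL=1 MEM=1 BR=0, R=2, W=3
[2] BR needs rd=2 wr=0: FU; after: ALU=1 MUL=1 MEM=1 BR=0, R=2, W=3
[3] MEM needs rd=1 wr=1: WAW; after: ALU=1 MUL=1 MEM=1 BR=0, R=2, W=3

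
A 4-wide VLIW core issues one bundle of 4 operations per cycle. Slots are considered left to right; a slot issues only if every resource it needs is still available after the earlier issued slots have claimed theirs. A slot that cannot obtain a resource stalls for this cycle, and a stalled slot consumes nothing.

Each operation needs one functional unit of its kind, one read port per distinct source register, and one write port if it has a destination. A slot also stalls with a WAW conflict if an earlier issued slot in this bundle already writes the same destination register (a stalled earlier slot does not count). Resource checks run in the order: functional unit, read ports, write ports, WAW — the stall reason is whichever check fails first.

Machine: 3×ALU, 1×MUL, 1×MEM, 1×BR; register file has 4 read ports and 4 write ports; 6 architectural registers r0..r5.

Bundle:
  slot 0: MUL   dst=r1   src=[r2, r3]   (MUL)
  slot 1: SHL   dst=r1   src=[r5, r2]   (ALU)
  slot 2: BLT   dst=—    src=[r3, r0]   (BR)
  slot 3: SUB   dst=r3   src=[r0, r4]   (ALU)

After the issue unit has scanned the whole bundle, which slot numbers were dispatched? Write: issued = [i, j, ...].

[0] MUL needs rd=2 wr=1: ok; after: ALU=3 MUL=0 MEM=1 BR=1, R=2, W=3
[1] ALU needs rd=2 wr=1: WAW; after: ALU=3 MUL=0 MEM=1 BR=1, R=2, W=3
[2] BR needs rd=2 wr=0: ok; after: ALU=3 MUL=0 MEM=1 BR=0, R=0, W=3
[3] ALU needs rd=2 wr=1: RD_PORT; after: ALU=3 MUL=0 MEM=1 BR=0, R=0, W=3

issued = [0, 2]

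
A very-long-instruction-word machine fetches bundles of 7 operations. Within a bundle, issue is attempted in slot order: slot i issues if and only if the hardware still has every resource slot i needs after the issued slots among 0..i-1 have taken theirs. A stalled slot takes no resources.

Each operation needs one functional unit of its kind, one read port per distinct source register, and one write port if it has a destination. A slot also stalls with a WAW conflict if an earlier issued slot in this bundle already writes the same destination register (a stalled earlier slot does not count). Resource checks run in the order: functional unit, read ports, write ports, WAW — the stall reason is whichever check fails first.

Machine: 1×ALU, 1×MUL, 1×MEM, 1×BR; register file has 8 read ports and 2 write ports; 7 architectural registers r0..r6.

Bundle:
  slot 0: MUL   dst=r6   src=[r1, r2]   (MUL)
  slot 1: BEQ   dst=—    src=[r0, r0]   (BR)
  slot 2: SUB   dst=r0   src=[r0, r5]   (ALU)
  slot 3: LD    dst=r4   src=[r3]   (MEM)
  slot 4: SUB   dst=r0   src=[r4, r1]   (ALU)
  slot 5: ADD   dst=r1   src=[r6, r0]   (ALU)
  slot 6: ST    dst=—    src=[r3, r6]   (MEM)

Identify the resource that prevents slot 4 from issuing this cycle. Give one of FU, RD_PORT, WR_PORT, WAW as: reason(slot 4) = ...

[0] MUL needs rd=2 wr=1: ok; after: ALU=1 MUL=0 MEM=1 BR=1, R=6, W=1
[1] BR needs rd=1 wr=0: ok; after: ALU=1 MUL=0 MEM=1 BR=0, R=5, W=1
[2] ALU needs rd=2 wr=1: ok; after: ALU=0 MUL=0 MEM=1 BR=0, R=3, W=0
[3] MEM needs rd=1 wr=1: WR_PORT; after: ALU=0 MUL=0 MEM=1 BR=0, R=3, W=0
[4] ALU needs rd=2 wr=1: FU; after: ALU=0 MUL=0 MEM=1 BR=0, R=3, W=0
[5] ALU needs rd=2 wr=1: FU; after: ALU=0 MUL=0 MEM=1 BR=0, R=3, W=0
[6] MEM needs rd=2 wr=0: ok; after: ALU=0 MUL=0 MEM=0 BR=0, R=1, W=0

reason(slot 4) = FU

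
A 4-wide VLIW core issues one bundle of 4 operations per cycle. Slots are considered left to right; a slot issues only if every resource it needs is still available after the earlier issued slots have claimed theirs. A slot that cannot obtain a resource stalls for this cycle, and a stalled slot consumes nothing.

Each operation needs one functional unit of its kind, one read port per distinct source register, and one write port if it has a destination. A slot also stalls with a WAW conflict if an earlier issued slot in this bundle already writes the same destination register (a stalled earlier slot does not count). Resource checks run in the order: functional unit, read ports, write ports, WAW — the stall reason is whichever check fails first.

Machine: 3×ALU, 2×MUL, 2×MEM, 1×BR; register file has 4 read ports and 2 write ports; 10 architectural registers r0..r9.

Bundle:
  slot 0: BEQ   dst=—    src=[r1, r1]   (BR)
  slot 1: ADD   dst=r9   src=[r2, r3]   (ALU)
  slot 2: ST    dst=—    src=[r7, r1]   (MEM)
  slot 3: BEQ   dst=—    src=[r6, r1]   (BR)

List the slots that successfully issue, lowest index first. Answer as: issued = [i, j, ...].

issued = [0, 1]

#0 BR src=r1,r1 dispatched  <A:3 Mu:2 Ld:2 B:0 rd:3 wr:2>
#1 ALU src=r2,r3 dispatched  <A:2 Mu:2 Ld:2 B:0 rd:1 wr:1>
#2 MEM src=r7,r1 held:RD_PORT  <A:2 Mu:2 Ld:2 B:0 rd:1 wr:1>
#3 BR src=r6,r1 held:FU  <A:2 Mu:2 Ld:2 B:0 rd:1 wr:1>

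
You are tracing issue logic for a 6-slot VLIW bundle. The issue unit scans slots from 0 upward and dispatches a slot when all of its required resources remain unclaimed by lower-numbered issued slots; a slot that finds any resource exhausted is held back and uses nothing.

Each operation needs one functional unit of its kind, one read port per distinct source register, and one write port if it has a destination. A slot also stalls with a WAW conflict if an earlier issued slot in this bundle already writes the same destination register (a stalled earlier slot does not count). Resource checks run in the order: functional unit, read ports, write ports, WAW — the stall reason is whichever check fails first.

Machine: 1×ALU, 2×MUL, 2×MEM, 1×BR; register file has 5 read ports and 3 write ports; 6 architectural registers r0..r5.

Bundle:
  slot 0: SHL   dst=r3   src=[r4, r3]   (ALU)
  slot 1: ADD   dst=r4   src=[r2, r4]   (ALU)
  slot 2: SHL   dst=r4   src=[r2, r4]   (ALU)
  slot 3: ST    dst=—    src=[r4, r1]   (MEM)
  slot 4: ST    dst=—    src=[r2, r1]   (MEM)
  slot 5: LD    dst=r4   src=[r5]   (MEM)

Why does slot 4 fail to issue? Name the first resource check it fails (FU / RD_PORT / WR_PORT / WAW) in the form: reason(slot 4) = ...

[0] ALU needs rd=2 wr=1: ok; after: ALU=0 MUL=2 MEM=2 BR=1, R=3, W=2
[1] ALU needs rd=2 wr=1: FU; after: ALU=0 MUL=2 MEM=2 BR=1, R=3, W=2
[2] ALU needs rd=2 wr=1: FU; after: ALU=0 MUL=2 MEM=2 BR=1, R=3, W=2
[3] MEM needs rd=2 wr=0: ok; after: ALU=0 MUL=2 MEM=1 BR=1, R=1, W=2
[4] MEM needs rd=2 wr=0: RD_PORT; after: ALU=0 MUL=2 MEM=1 BR=1, R=1, W=2
[5] MEM needs rd=1 wr=1: ok; after: ALU=0 MUL=2 MEM=0 BR=1, R=0, W=1

reason(slot 4) = RD_PORT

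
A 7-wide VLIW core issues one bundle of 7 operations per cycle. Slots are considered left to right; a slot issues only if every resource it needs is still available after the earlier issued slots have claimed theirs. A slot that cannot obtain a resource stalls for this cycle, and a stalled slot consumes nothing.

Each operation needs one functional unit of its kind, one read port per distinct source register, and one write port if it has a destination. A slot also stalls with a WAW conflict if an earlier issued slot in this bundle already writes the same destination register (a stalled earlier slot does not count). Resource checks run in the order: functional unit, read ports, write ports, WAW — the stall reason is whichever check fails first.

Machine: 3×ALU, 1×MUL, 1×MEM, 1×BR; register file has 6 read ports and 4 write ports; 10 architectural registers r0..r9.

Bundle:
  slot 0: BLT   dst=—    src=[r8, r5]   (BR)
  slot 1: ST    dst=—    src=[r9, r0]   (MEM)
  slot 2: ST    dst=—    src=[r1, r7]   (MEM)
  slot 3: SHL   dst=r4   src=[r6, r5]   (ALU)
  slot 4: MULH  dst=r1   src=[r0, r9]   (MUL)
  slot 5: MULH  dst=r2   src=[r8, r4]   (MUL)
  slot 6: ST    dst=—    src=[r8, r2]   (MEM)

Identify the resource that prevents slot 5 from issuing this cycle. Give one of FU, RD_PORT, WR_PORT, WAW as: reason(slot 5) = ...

reason(slot 5) = RD_PORT

slot 0 (BR): ISSUE — free A3,Mu1,Ld1,B0 rp4 wp4
slot 1 (MEM): ISSUE — free A3,Mu1,Ld0,B0 rp2 wp4
slot 2 (MEM): stall FU — free A3,Mu1,Ld0,B0 rp2 wp4
slot 3 (ALU): ISSUE — free A2,Mu1,Ld0,B0 rp0 wp3
slot 4 (MUL): stall RD_PORT — free A2,Mu1,Ld0,B0 rp0 wp3
slot 5 (MUL): stall RD_PORT — free A2,Mu1,Ld0,B0 rp0 wp3
slot 6 (MEM): stall FU — free A2,Mu1,Ld0,B0 rp0 wp3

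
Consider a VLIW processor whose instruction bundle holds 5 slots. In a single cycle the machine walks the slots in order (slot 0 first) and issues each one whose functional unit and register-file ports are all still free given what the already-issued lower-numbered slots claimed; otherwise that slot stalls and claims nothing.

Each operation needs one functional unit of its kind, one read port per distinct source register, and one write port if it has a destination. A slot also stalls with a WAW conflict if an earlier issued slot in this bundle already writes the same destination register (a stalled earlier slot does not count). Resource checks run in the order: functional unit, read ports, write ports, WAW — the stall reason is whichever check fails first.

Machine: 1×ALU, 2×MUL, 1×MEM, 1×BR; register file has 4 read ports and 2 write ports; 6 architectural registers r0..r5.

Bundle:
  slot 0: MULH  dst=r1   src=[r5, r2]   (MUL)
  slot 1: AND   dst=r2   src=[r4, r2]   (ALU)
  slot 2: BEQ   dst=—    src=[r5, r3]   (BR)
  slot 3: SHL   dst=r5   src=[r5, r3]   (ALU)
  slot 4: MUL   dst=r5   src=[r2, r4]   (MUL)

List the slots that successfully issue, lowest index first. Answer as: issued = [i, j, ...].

issued = [0, 1]

[0] MUL needs rd=2 wr=1: ok; after: ALU=1 MUL=1 MEM=1 BR=1, R=2, W=1
[1] ALU needs rd=2 wr=1: ok; after: ALU=0 MUL=1 MEM=1 BR=1, R=0, W=0
[2] BR needs rd=2 wr=0: RD_PORT; after: ALU=0 MUL=1 MEM=1 BR=1, R=0, W=0
[3] ALU needs rd=2 wr=1: FU; after: ALU=0 MUL=1 MEM=1 BR=1, R=0, W=0
[4] MUL needs rd=2 wr=1: RD_PORT; after: ALU=0 MUL=1 MEM=1 BR=1, R=0, W=0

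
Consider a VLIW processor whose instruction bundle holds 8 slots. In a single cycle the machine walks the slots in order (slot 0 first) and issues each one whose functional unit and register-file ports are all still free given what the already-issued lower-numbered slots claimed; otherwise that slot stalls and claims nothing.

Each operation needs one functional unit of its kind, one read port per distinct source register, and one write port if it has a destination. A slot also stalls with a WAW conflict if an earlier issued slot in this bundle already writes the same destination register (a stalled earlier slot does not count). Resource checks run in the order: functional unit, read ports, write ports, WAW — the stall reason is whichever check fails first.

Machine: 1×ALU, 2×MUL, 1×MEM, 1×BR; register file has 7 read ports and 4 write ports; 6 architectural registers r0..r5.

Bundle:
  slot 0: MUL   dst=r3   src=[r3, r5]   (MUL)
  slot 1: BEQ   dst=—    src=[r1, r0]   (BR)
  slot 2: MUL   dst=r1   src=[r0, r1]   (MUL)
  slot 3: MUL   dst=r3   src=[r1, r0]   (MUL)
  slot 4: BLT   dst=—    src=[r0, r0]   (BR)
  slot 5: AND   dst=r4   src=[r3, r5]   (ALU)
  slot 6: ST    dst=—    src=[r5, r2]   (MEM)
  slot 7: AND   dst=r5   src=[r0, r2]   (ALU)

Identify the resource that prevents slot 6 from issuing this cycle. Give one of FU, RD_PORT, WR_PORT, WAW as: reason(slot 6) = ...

#0 MUL src=r3,r5 dispatched  <A:1 Mu:1 Ld:1 B:1 rd:5 wr:3>
#1 BR src=r1,r0 dispatched  <A:1 Mu:1 Ld:1 B:0 rd:3 wr:3>
#2 MUL src=r0,r1 dispatched  <A:1 Mu:0 Ld:1 B:0 rd:1 wr:2>
#3 MUL src=r1,r0 held:FU  <A:1 Mu:0 Ld:1 B:0 rd:1 wr:2>
#4 BR src=r0,r0 held:FU  <A:1 Mu:0 Ld:1 B:0 rd:1 wr:2>
#5 ALU src=r3,r5 held:RD_PORT  <A:1 Mu:0 Ld:1 B:0 rd:1 wr:2>
#6 MEM src=r5,r2 held:RD_PORT  <A:1 Mu:0 Ld:1 B:0 rd:1 wr:2>
#7 ALU src=r0,r2 held:RD_PORT  <A:1 Mu:0 Ld:1 B:0 rd:1 wr:2>

reason(slot 6) = RD_PORT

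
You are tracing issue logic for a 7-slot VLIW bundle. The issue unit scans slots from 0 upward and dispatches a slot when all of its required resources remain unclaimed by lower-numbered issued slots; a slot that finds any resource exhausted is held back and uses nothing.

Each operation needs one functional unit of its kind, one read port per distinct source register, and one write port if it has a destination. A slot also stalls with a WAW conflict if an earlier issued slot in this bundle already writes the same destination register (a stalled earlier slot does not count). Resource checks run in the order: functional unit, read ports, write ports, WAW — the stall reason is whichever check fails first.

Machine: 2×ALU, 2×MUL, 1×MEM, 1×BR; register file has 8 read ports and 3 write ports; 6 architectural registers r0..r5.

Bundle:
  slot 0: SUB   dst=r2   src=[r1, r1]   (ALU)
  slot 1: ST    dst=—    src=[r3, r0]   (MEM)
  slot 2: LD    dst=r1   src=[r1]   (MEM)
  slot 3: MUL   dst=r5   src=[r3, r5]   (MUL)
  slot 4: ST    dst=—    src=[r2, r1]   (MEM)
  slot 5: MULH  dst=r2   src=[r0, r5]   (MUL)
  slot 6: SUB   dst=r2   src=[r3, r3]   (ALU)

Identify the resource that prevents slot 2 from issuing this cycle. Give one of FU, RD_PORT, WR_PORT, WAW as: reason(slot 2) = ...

  0. ALU→r2 ⇒ go  {1A/2Mu/1Ld/1B | 7r 2w}
  1. MEM ⇒ go  {1A/2Mu/0Ld/1B | 5r 2w}
  2. MEM→r1 ⇒ no(FU)  {1A/2Mu/0Ld/1B | 5r 2w}
  3. MUL→r5 ⇒ go  {1A/1Mu/0Ld/1B | 3r 1w}
  4. MEM ⇒ no(FU)  {1A/1Mu/0Ld/1B | 3r 1w}
  5. MUL→r2 ⇒ no(WAW)  {1A/1Mu/0Ld/1B | 3r 1w}
  6. ALU→r2 ⇒ no(WAW)  {1A/1Mu/0Ld/1B | 3r 1w}

reason(slot 2) = FU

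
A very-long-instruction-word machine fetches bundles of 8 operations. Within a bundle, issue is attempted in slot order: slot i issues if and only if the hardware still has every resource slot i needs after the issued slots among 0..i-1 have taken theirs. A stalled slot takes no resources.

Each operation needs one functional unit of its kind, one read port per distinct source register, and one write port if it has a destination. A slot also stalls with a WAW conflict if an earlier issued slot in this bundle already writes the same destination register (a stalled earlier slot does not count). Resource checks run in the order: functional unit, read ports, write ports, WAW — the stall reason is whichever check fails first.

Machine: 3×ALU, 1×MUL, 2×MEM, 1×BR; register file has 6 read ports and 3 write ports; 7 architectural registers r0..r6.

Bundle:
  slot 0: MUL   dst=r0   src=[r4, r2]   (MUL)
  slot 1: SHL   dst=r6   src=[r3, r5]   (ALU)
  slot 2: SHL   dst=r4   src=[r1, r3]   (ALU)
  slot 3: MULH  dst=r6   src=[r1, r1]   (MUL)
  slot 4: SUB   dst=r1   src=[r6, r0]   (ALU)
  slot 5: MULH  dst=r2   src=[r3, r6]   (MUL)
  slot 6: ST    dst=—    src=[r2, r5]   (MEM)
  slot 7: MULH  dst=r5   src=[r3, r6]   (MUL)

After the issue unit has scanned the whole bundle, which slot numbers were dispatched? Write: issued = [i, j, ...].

issued = [0, 1, 2]

(0) want 1×MUL +2rd +1wr — yes → AL3|MU0|ME2|BR1|rd4|wr2
(1) want 1×ALU +2rd +1wr — yes → AL2|MU0|ME2|BR1|rd2|wr1
(2) want 1×ALU +2rd +1wr — yes → AL1|MU0|ME2|BR1|rd0|wr0
(3) want 1×MUL +1rd +1wr — FU → AL1|MU0|ME2|BR1|rd0|wr0
(4) want 1×ALU +2rd +1wr — RD_PORT → AL1|MU0|ME2|BR1|rd0|wr0
(5) want 1×MUL +2rd +1wr — FU → AL1|MU0|ME2|BR1|rd0|wr0
(6) want 1×MEM +2rd +0wr — RD_PORT → AL1|MU0|ME2|BR1|rd0|wr0
(7) want 1×MUL +2rd +1wr — FU → AL1|MU0|ME2|BR1|rd0|wr0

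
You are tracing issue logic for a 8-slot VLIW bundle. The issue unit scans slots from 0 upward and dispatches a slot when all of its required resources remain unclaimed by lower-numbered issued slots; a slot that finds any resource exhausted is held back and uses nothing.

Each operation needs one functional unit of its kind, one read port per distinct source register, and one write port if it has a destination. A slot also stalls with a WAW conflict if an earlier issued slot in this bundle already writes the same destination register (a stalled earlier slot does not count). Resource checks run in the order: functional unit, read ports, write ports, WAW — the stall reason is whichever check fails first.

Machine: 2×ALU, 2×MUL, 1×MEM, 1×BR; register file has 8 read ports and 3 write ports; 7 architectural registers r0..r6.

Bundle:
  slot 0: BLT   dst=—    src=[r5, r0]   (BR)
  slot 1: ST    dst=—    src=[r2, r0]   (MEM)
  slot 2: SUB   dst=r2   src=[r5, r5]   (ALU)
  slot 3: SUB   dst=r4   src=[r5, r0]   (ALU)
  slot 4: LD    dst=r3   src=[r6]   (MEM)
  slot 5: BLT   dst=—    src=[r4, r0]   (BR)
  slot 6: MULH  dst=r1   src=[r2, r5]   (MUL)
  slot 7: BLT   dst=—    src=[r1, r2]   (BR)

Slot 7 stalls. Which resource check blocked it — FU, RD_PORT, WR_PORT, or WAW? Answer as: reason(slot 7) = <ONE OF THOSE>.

reason(slot 7) = FU

(0) want 1×BR +2rd +0wr — yes → AL2|MU2|ME1|BR0|rd6|wr3
(1) want 1×MEM +2rd +0wr — yes → AL2|MU2|ME0|BR0|rd4|wr3
(2) want 1×ALU +1rd +1wr — yes → AL1|MU2|ME0|BR0|rd3|wr2
(3) want 1×ALU +2rd +1wr — yes → AL0|MU2|ME0|BR0|rd1|wr1
(4) want 1×MEM +1rd +1wr — FU → AL0|MU2|ME0|BR0|rd1|wr1
(5) want 1×BR +2rd +0wr — FU → AL0|MU2|ME0|BR0|rd1|wr1
(6) want 1×MUL +2rd +1wr — RD_PORT → AL0|MU2|ME0|BR0|rd1|wr1
(7) want 1×BR +2rd +0wr — FU → AL0|MU2|ME0|BR0|rd1|wr1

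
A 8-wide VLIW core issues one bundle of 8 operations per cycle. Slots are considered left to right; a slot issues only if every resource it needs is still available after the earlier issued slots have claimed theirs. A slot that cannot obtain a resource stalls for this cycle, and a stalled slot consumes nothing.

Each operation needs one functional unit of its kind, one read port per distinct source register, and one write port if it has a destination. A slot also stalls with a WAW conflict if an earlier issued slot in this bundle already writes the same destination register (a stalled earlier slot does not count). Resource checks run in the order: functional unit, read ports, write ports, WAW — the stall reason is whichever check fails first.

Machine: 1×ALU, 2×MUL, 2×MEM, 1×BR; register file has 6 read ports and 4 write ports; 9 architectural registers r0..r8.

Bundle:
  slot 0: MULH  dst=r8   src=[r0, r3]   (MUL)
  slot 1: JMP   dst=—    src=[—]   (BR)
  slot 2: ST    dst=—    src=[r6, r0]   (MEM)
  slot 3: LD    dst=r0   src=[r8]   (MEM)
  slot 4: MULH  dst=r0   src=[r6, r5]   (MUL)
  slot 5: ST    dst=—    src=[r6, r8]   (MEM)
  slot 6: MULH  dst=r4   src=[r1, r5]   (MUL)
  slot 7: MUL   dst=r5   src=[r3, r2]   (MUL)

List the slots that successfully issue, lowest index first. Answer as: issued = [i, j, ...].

[0] MUL needs rd=2 wr=1: ok; after: ALU=1 MUL=1 MEM=2 BR=1, R=4, W=3
[1] BR needs rd=0 wr=0: ok; after: ALU=1 MUL=1 MEM=2 BR=0, R=4, W=3
[2] MEM needs rd=2 wr=0: ok; after: ALU=1 MUL=1 MEM=1 BR=0, R=2, W=3
[3] MEM needs rd=1 wr=1: ok; after: ALU=1 MUL=1 MEM=0 BR=0, R=1, W=2
[4] MUL needs rd=2 wr=1: RD_PORT; after: ALU=1 MUL=1 MEM=0 BR=0, R=1, W=2
[5] MEM needs rd=2 wr=0: FU; after: ALU=1 MUL=1 MEM=0 BR=0, R=1, W=2
[6] MUL needs rd=2 wr=1: RD_PORT; after: ALU=1 MUL=1 MEM=0 BR=0, R=1, W=2
[7] MUL needs rd=2 wr=1: RD_PORT; after: ALU=1 MUL=1 MEM=0 BR=0, R=1, W=2

issued = [0, 1, 2, 3]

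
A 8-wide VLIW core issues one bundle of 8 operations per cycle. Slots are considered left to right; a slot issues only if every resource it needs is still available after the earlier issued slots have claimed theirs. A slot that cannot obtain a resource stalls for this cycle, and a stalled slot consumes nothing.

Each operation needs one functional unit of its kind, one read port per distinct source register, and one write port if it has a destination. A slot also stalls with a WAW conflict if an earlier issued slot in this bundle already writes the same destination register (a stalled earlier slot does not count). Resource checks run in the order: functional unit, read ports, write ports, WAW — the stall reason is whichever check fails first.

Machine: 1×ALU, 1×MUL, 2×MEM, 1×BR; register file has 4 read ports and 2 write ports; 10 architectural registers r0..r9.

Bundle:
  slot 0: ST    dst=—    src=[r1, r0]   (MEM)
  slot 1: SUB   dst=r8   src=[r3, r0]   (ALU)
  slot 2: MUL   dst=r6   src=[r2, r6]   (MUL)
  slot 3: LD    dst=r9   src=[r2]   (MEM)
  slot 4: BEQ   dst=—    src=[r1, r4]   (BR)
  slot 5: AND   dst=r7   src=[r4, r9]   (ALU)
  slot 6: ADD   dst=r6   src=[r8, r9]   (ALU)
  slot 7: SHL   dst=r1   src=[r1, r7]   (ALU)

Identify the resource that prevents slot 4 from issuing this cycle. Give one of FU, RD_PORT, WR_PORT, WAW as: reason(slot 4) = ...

reason(slot 4) = RD_PORT

[0] MEM needs rd=2 wr=0: ok; after: ALU=1 MUL=1 MEM=1 BR=1, R=2, W=2
[1] ALU needs rd=2 wr=1: ok; after: ALU=0 MUL=1 MEM=1 BR=1, R=0, W=1
[2] MUL needs rd=2 wr=1: RD_PORT; after: ALU=0 MUL=1 MEM=1 BR=1, R=0, W=1
[3] MEM needs rd=1 wr=1: RD_PORT; after: ALU=0 MUL=1 MEM=1 BR=1, R=0, W=1
[4] BR needs rd=2 wr=0: RD_PORT; after: ALU=0 MUL=1 MEM=1 BR=1, R=0, W=1
[5] ALU needs rd=2 wr=1: FU; after: ALU=0 MUL=1 MEM=1 BR=1, R=0, W=1
[6] ALU needs rd=2 wr=1: FU; after: ALU=0 MUL=1 MEM=1 BR=1, R=0, W=1
[7] ALU needs rd=2 wr=1: FU; after: ALU=0 MUL=1 MEM=1 BR=1, R=0, W=1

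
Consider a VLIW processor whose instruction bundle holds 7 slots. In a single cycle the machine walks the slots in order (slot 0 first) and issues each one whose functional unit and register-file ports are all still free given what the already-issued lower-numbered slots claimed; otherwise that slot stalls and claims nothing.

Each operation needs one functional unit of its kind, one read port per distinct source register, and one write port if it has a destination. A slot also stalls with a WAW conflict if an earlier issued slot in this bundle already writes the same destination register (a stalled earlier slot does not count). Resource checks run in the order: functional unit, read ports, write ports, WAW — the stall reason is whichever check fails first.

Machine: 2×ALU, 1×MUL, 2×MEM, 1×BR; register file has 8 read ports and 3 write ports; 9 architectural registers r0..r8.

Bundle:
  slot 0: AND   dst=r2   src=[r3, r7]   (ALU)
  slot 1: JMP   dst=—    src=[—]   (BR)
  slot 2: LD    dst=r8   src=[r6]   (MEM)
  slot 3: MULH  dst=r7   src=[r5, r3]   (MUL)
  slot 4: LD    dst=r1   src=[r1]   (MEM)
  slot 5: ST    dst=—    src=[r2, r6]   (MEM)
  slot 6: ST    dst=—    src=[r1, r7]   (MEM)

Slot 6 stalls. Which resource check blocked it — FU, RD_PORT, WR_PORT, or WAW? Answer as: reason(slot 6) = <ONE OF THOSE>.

(0) want 1×ALU +2rd +1wr — yes → AL1|MU1|ME2|BR1|rd6|wr2
(1) want 1×BR +0rd +0wr — yes → AL1|MU1|ME2|BR0|rd6|wr2
(2) want 1×MEM +1rd +1wr — yes → AL1|MU1|ME1|BR0|rd5|wr1
(3) want 1×MUL +2rd +1wr — yes → AL1|MU0|ME1|BR0|rd3|wr0
(4) want 1×MEM +1rd +1wr — WR_PORT → AL1|MU0|ME1|BR0|rd3|wr0
(5) want 1×MEM +2rd +0wr — yes → AL1|MU0|ME0|BR0|rd1|wr0
(6) want 1×MEM +2rd +0wr — FU → AL1|MU0|ME0|BR0|rd1|wr0

reason(slot 6) = FU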